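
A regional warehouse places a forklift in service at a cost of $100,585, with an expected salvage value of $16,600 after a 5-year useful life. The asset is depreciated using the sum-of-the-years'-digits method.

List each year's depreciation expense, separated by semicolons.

$27,995; $22,396; $16,797; $11,198; $5,599

Depreciable base = $100,585 − $16,600 = $83,985.
Sum of the years' digits = 5+4+3+2+1 = 15.
Year 1: $83,985 × 5/15 = $27,995. Book value $72,590.
Year 2: $83,985 × 4/15 = $22,396. Book value $50,194.
Year 3: $83,985 × 3/15 = $16,797. Book value $33,397.
Year 4: $83,985 × 2/15 = $11,198. Book value $22,199.
Year 5: $83,985 × 1/15 = $5,599. Book value $16,600.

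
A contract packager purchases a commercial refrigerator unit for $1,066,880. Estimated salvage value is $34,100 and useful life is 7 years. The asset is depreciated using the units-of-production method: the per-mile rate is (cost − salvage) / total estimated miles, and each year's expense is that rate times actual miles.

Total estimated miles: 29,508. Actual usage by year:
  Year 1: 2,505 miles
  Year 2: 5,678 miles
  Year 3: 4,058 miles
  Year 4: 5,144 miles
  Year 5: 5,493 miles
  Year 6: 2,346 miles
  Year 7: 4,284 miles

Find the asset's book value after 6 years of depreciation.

$184,040

Depreciable base = $1,066,880 − $34,100 = $1,032,780.
Rate = $1,032,780 / 29,508 miles = $35 per mile.
Year 1: 2,505 × $35 = $87,675. Book value $979,205.
Year 2: 5,678 × $35 = $198,730. Book value $780,475.
Year 3: 4,058 × $35 = $142,030. Book value $638,445.
Year 4: 5,144 × $35 = $180,040. Book value $458,405.
Year 5: 5,493 × $35 = $192,255. Book value $266,150.
Year 6: 2,346 × $35 = $82,110. Book value $184,040.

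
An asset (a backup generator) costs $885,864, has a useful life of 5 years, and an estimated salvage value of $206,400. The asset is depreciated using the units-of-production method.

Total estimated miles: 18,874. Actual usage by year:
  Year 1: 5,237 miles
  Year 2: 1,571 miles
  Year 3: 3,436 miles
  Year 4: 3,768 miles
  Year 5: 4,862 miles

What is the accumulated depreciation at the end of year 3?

$368,784

Depreciable base = $885,864 − $206,400 = $679,464.
Rate = $679,464 / 18,874 miles = $36 per mile.
Year 1: 5,237 × $36 = $188,532. Book value $697,332.
Year 2: 1,571 × $36 = $56,556. Book value $640,776.
Year 3: 3,436 × $36 = $123,696. Book value $517,080.
Accumulated through year 3 = $885,864 − $517,080 = $368,784.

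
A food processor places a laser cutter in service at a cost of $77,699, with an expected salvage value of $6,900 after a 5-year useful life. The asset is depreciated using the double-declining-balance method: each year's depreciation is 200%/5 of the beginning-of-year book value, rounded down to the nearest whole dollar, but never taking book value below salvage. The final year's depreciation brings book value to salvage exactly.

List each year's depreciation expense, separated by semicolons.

$31,079; $18,648; $11,188; $6,713; $3,171

Depreciable base = $77,699 − $6,900 = $70,799.
Year 1: ⌊$77,699 × 200%/5⌋ = $31,079. Book value $46,620.
Year 2: ⌊$46,620 × 200%/5⌋ = $18,648. Book value $27,972.
Year 3: ⌊$27,972 × 200%/5⌋ = $11,188. Book value $16,784.
Year 4: ⌊$16,784 × 200%/5⌋ = $6,713. Book value $10,071.
Year 5 (final): $10,071 − $6,900 = $3,171. Book value $6,900.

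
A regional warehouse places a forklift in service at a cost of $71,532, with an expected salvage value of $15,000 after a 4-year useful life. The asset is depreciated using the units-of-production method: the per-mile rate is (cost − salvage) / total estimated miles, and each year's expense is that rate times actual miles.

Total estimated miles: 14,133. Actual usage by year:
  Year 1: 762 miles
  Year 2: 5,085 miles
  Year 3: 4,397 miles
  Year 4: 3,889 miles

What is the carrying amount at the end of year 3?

$30,556

Depreciable base = $71,532 − $15,000 = $56,532.
Rate = $56,532 / 14,133 miles = $4 per mile.
Year 1: 762 × $4 = $3,048. Book value $68,484.
Year 2: 5,085 × $4 = $20,340. Book value $48,144.
Year 3: 4,397 × $4 = $17,588. Book value $30,556.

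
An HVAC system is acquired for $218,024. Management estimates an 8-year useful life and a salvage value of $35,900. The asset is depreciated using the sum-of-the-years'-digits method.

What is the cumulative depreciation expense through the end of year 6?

Depreciable base = $218,024 − $35,900 = $182,124.
Sum of the years' digits = 8+7+6+5+4+3+2+1 = 36.
Year 1: $182,124 × 8/36 = $40,472. Book value $177,552.
Year 2: $182,124 × 7/36 = $35,413. Book value $142,139.
Year 3: $182,124 × 6/36 = $30,354. Book value $111,785.
Year 4: $182,124 × 5/36 = $25,295. Book value $86,490.
Year 5: $182,124 × 4/36 = $20,236. Book value $66,254.
Year 6: $182,124 × 3/36 = $15,177. Book value $51,077.
Accumulated through year 6 = $218,024 − $51,077 = $166,947.

$166,947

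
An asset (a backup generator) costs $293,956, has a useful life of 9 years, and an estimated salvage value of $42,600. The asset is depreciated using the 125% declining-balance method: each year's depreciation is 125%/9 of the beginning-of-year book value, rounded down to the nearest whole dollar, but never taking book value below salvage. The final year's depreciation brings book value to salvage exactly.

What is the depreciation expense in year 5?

$22,448

Depreciable base = $293,956 − $42,600 = $251,356.
Year 1: ⌊$293,956 × 125%/9⌋ = $40,827. Book value $253,129.
Year 2: ⌊$253,129 × 125%/9⌋ = $35,156. Book value $217,973.
Year 3: ⌊$217,973 × 125%/9⌋ = $30,274. Book value $187,699.
Year 4: ⌊$187,699 × 125%/9⌋ = $26,069. Book value $161,630.
Year 5: ⌊$161,630 × 125%/9⌋ = $22,448. Book value $139,182.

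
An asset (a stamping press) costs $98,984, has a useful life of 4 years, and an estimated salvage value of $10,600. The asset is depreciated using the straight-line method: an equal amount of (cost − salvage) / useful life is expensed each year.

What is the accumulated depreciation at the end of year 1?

$22,096

Depreciable base = $98,984 − $10,600 = $88,384.
Annual expense = $88,384 / 4 = $22,096.
End of year 1: book value $76,888.
Accumulated through year 1 = $98,984 − $76,888 = $22,096.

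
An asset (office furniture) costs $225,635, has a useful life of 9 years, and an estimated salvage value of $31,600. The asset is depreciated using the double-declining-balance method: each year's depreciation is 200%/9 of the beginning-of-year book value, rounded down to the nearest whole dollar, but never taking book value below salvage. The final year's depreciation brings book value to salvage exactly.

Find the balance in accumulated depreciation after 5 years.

$161,412

Depreciable base = $225,635 − $31,600 = $194,035.
Year 1: ⌊$225,635 × 200%/9⌋ = $50,141. Book value $175,494.
Year 2: ⌊$175,494 × 200%/9⌋ = $38,998. Book value $136,496.
Year 3: ⌊$136,496 × 200%/9⌋ = $30,332. Book value $106,164.
Year 4: ⌊$106,164 × 200%/9⌋ = $23,592. Book value $82,572.
Year 5: ⌊$82,572 × 200%/9⌋ = $18,349. Book value $64,223.
Accumulated through year 5 = $225,635 − $64,223 = $161,412.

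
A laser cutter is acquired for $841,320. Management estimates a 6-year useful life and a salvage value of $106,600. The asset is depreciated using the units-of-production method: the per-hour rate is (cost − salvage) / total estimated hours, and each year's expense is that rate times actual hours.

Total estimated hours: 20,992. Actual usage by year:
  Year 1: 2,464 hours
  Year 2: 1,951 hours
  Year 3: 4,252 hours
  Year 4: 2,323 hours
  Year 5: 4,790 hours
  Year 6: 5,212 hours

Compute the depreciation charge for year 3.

$148,820

Depreciable base = $841,320 − $106,600 = $734,720.
Rate = $734,720 / 20,992 hours = $35 per hour.
Year 1: 2,464 × $35 = $86,240. Book value $755,080.
Year 2: 1,951 × $35 = $68,285. Book value $686,795.
Year 3: 4,252 × $35 = $148,820. Book value $537,975.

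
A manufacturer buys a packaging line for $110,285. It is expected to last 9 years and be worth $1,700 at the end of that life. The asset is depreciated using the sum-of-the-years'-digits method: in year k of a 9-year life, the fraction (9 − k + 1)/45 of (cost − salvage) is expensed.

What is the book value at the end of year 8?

$4,113

Depreciable base = $110,285 − $1,700 = $108,585.
Sum of the years' digits = 9+8+7+6+5+4+3+2+1 = 45.
Year 1: $108,585 × 9/45 = $21,717. Book value $88,568.
Year 2: $108,585 × 8/45 = $19,304. Book value $69,264.
Year 3: $108,585 × 7/45 = $16,891. Book value $52,373.
Year 4: $108,585 × 6/45 = $14,478. Book value $37,895.
Year 5: $108,585 × 5/45 = $12,065. Book value $25,830.
Year 6: $108,585 × 4/45 = $9,652. Book value $16,178.
Year 7: $108,585 × 3/45 = $7,239. Book value $8,939.
Year 8: $108,585 × 2/45 = $4,826. Book value $4,113.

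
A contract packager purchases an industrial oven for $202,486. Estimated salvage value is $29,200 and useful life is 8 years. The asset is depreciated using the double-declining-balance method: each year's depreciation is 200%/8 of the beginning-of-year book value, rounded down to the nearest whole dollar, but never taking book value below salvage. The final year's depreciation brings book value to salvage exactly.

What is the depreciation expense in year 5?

$16,017

Depreciable base = $202,486 − $29,200 = $173,286.
Year 1: ⌊$202,486 × 200%/8⌋ = $50,621. Book value $151,865.
Year 2: ⌊$151,865 × 200%/8⌋ = $37,966. Book value $113,899.
Year 3: ⌊$113,899 × 200%/8⌋ = $28,474. Book value $85,425.
Year 4: ⌊$85,425 × 200%/8⌋ = $21,356. Book value $64,069.
Year 5: ⌊$64,069 × 200%/8⌋ = $16,017. Book value $48,052.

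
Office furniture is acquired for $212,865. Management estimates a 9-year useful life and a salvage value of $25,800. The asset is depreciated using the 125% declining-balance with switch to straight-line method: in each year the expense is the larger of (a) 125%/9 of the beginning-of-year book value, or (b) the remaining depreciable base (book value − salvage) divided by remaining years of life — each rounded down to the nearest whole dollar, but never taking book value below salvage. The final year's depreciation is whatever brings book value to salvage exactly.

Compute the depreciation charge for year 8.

$18,249

Depreciable base = $212,865 − $25,800 = $187,065.
Year 1: DB = ⌊$212,865 × 125%/9⌋ = $29,564; SL = ⌊$187,065/9⌋ = $20,785 → take DB $29,564. Book value $183,301.
Year 2: DB = ⌊$183,301 × 125%/9⌋ = $25,458; SL = ⌊$157,501/8⌋ = $19,687 → take DB $25,458. Book value $157,843.
Year 3: DB = ⌊$157,843 × 125%/9⌋ = $21,922; SL = ⌊$132,043/7⌋ = $18,863 → take DB $21,922. Book value $135,921.
Year 4: DB = ⌊$135,921 × 125%/9⌋ = $18,877; SL = ⌊$110,121/6⌋ = $18,353 → take DB $18,877. Book value $117,044.
Year 5: DB = ⌊$117,044 × 125%/9⌋ = $16,256; SL = ⌊$91,244/5⌋ = $18,248 → take SL $18,248. Book value $98,796.
Year 6: DB = ⌊$98,796 × 125%/9⌋ = $13,721; SL = ⌊$72,996/4⌋ = $18,249 → take SL $18,249. Book value $80,547.
Year 7: DB = ⌊$80,547 × 125%/9⌋ = $11,187; SL = ⌊$54,747/3⌋ = $18,249 → take SL $18,249. Book value $62,298.
Year 8: DB = ⌊$62,298 × 125%/9⌋ = $8,652; SL = ⌊$36,498/2⌋ = $18,249 → take SL $18,249. Book value $44,049.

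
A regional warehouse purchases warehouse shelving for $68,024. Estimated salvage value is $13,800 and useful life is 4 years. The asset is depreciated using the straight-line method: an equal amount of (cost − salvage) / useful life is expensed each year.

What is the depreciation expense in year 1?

Depreciable base = $68,024 − $13,800 = $54,224.
Annual expense = $54,224 / 4 = $13,556.

$13,556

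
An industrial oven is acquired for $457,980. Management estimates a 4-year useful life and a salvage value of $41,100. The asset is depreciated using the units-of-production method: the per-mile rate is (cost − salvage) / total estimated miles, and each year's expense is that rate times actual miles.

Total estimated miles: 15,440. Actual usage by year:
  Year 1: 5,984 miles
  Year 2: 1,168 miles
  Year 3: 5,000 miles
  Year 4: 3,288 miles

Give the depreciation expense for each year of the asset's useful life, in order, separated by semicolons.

$161,568; $31,536; $135,000; $88,776

Depreciable base = $457,980 − $41,100 = $416,880.
Rate = $416,880 / 15,440 miles = $27 per mile.
Year 1: 5,984 × $27 = $161,568. Book value $296,412.
Year 2: 1,168 × $27 = $31,536. Book value $264,876.
Year 3: 5,000 × $27 = $135,000. Book value $129,876.
Year 4: 3,288 × $27 = $88,776. Book value $41,100.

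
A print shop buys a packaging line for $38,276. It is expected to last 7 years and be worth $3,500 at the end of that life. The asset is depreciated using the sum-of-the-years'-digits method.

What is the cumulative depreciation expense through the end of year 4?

Depreciable base = $38,276 − $3,500 = $34,776.
Sum of the years' digits = 7+6+5+4+3+2+1 = 28.
Year 1: $34,776 × 7/28 = $8,694. Book value $29,582.
Year 2: $34,776 × 6/28 = $7,452. Book value $22,130.
Year 3: $34,776 × 5/28 = $6,210. Book value $15,920.
Year 4: $34,776 × 4/28 = $4,968. Book value $10,952.
Accumulated through year 4 = $38,276 − $10,952 = $27,324.

$27,324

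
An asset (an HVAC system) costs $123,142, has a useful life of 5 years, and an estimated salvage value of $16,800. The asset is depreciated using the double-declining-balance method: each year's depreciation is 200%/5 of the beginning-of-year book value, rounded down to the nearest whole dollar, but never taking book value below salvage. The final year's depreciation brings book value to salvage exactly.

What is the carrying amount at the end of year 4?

Depreciable base = $123,142 − $16,800 = $106,342.
Year 1: ⌊$123,142 × 200%/5⌋ = $49,256. Book value $73,886.
Year 2: ⌊$73,886 × 200%/5⌋ = $29,554. Book value $44,332.
Year 3: ⌊$44,332 × 200%/5⌋ = $17,732. Book value $26,600.
Year 4: ⌊$26,600 × 200%/5⌋ = $10,640, capped at $9,800. Book value $16,800.

$16,800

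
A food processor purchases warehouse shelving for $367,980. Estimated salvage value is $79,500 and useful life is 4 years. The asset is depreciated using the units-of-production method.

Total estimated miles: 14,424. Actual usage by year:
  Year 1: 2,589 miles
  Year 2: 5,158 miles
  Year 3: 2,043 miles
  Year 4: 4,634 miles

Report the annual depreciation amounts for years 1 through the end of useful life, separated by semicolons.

Depreciable base = $367,980 − $79,500 = $288,480.
Rate = $288,480 / 14,424 miles = $20 per mile.
Year 1: 2,589 × $20 = $51,780. Book value $316,200.
Year 2: 5,158 × $20 = $103,160. Book value $213,040.
Year 3: 2,043 × $20 = $40,860. Book value $172,180.
Year 4: 4,634 × $20 = $92,680. Book value $79,500.

$51,780; $103,160; $40,860; $92,680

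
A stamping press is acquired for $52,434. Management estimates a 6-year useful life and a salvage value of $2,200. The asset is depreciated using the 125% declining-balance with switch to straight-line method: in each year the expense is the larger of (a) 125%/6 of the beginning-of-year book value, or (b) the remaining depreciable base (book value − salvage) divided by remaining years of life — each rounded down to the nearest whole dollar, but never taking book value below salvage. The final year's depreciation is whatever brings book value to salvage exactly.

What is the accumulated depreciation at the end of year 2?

Depreciable base = $52,434 − $2,200 = $50,234.
Year 1: DB = ⌊$52,434 × 125%/6⌋ = $10,923; SL = ⌊$50,234/6⌋ = $8,372 → take DB $10,923. Book value $41,511.
Year 2: DB = ⌊$41,511 × 125%/6⌋ = $8,648; SL = ⌊$39,311/5⌋ = $7,862 → take DB $8,648. Book value $32,863.
Accumulated through year 2 = $52,434 − $32,863 = $19,571.

$19,571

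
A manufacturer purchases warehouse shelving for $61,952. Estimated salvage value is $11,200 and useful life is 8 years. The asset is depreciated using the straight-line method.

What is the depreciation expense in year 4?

$6,344

Depreciable base = $61,952 − $11,200 = $50,752.
Annual expense = $50,752 / 8 = $6,344.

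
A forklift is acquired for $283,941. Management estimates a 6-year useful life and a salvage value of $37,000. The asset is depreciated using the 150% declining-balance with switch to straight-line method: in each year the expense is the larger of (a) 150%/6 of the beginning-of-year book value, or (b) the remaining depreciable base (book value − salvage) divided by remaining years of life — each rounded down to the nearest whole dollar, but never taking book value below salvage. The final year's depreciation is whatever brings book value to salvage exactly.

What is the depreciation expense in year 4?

$29,947

Depreciable base = $283,941 − $37,000 = $246,941.
Year 1: DB = ⌊$283,941 × 150%/6⌋ = $70,985; SL = ⌊$246,941/6⌋ = $41,156 → take DB $70,985. Book value $212,956.
Year 2: DB = ⌊$212,956 × 150%/6⌋ = $53,239; SL = ⌊$175,956/5⌋ = $35,191 → take DB $53,239. Book value $159,717.
Year 3: DB = ⌊$159,717 × 150%/6⌋ = $39,929; SL = ⌊$122,717/4⌋ = $30,679 → take DB $39,929. Book value $119,788.
Year 4: DB = ⌊$119,788 × 150%/6⌋ = $29,947; SL = ⌊$82,788/3⌋ = $27,596 → take DB $29,947. Book value $89,841.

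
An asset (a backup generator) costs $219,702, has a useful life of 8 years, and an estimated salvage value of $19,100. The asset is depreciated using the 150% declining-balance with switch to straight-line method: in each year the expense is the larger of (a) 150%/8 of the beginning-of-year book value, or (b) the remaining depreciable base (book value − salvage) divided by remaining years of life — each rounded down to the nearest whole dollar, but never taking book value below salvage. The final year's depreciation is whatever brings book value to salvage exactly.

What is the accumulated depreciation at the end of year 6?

Depreciable base = $219,702 − $19,100 = $200,602.
Year 1: DB = ⌊$219,702 × 150%/8⌋ = $41,194; SL = ⌊$200,602/8⌋ = $25,075 → take DB $41,194. Book value $178,508.
Year 2: DB = ⌊$178,508 × 150%/8⌋ = $33,470; SL = ⌊$159,408/7⌋ = $22,772 → take DB $33,470. Book value $145,038.
Year 3: DB = ⌊$145,038 × 150%/8⌋ = $27,194; SL = ⌊$125,938/6⌋ = $20,989 → take DB $27,194. Book value $117,844.
Year 4: DB = ⌊$117,844 × 150%/8⌋ = $22,095; SL = ⌊$98,744/5⌋ = $19,748 → take DB $22,095. Book value $95,749.
Year 5: DB = ⌊$95,749 × 150%/8⌋ = $17,952; SL = ⌊$76,649/4⌋ = $19,162 → take SL $19,162. Book value $76,587.
Year 6: DB = ⌊$76,587 × 150%/8⌋ = $14,360; SL = ⌊$57,487/3⌋ = $19,162 → take SL $19,162. Book value $57,425.
Accumulated through year 6 = $219,702 − $57,425 = $162,277.

$162,277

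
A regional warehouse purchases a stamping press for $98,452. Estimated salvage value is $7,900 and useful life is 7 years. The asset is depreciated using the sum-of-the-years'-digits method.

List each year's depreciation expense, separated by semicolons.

Depreciable base = $98,452 − $7,900 = $90,552.
Sum of the years' digits = 7+6+5+4+3+2+1 = 28.
Year 1: $90,552 × 7/28 = $22,638. Book value $75,814.
Year 2: $90,552 × 6/28 = $19,404. Book value $56,410.
Year 3: $90,552 × 5/28 = $16,170. Book value $40,240.
Year 4: $90,552 × 4/28 = $12,936. Book value $27,304.
Year 5: $90,552 × 3/28 = $9,702. Book value $17,602.
Year 6: $90,552 × 2/28 = $6,468. Book value $11,134.
Year 7: $90,552 × 1/28 = $3,234. Book value $7,900.

$22,638; $19,404; $16,170; $12,936; $9,702; $6,468; $3,234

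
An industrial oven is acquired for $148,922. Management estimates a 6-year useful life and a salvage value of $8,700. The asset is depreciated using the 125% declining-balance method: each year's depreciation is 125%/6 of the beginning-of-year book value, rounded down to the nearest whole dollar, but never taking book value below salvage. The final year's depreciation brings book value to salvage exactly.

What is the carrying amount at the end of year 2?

$93,336

Depreciable base = $148,922 − $8,700 = $140,222.
Year 1: ⌊$148,922 × 125%/6⌋ = $31,025. Book value $117,897.
Year 2: ⌊$117,897 × 125%/6⌋ = $24,561. Book value $93,336.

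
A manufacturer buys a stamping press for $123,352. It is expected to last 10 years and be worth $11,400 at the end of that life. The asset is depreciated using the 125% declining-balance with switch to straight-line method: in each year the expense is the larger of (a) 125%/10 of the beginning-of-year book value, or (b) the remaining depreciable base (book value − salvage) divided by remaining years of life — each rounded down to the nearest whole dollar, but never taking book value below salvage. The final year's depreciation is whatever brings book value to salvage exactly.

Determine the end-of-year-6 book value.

Depreciable base = $123,352 − $11,400 = $111,952.
Year 1: DB = ⌊$123,352 × 125%/10⌋ = $15,419; SL = ⌊$111,952/10⌋ = $11,195 → take DB $15,419. Book value $107,933.
Year 2: DB = ⌊$107,933 × 125%/10⌋ = $13,491; SL = ⌊$96,533/9⌋ = $10,725 → take DB $13,491. Book value $94,442.
Year 3: DB = ⌊$94,442 × 125%/10⌋ = $11,805; SL = ⌊$83,042/8⌋ = $10,380 → take DB $11,805. Book value $82,637.
Year 4: DB = ⌊$82,637 × 125%/10⌋ = $10,329; SL = ⌊$71,237/7⌋ = $10,176 → take DB $10,329. Book value $72,308.
Year 5: DB = ⌊$72,308 × 125%/10⌋ = $9,038; SL = ⌊$60,908/6⌋ = $10,151 → take SL $10,151. Book value $62,157.
Year 6: DB = ⌊$62,157 × 125%/10⌋ = $7,769; SL = ⌊$50,757/5⌋ = $10,151 → take SL $10,151. Book value $52,006.

$52,006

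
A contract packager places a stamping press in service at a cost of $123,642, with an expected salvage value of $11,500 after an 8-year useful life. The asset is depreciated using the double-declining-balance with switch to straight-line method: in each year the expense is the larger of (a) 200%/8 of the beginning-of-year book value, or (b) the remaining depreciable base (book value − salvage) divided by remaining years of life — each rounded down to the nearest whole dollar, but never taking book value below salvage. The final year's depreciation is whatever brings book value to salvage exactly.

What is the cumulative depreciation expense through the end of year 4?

Depreciable base = $123,642 − $11,500 = $112,142.
Year 1: DB = ⌊$123,642 × 200%/8⌋ = $30,910; SL = ⌊$112,142/8⌋ = $14,017 → take DB $30,910. Book value $92,732.
Year 2: DB = ⌊$92,732 × 200%/8⌋ = $23,183; SL = ⌊$81,232/7⌋ = $11,604 → take DB $23,183. Book value $69,549.
Year 3: DB = ⌊$69,549 × 200%/8⌋ = $17,387; SL = ⌊$58,049/6⌋ = $9,674 → take DB $17,387. Book value $52,162.
Year 4: DB = ⌊$52,162 × 200%/8⌋ = $13,040; SL = ⌊$40,662/5⌋ = $8,132 → take DB $13,040. Book value $39,122.
Accumulated through year 4 = $123,642 − $39,122 = $84,520.

$84,520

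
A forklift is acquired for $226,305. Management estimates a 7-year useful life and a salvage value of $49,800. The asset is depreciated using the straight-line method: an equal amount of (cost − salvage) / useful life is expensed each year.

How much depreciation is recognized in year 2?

$25,215

Depreciable base = $226,305 − $49,800 = $176,505.
Annual expense = $176,505 / 7 = $25,215.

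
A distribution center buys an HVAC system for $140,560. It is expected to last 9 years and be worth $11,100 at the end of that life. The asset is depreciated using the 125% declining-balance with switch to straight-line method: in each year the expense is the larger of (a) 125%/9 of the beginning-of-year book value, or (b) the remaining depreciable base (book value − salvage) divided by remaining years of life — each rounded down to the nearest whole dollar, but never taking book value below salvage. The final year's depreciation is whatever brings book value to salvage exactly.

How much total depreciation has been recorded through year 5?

$77,024

Depreciable base = $140,560 − $11,100 = $129,460.
Year 1: DB = ⌊$140,560 × 125%/9⌋ = $19,522; SL = ⌊$129,460/9⌋ = $14,384 → take DB $19,522. Book value $121,038.
Year 2: DB = ⌊$121,038 × 125%/9⌋ = $16,810; SL = ⌊$109,938/8⌋ = $13,742 → take DB $16,810. Book value $104,228.
Year 3: DB = ⌊$104,228 × 125%/9⌋ = $14,476; SL = ⌊$93,128/7⌋ = $13,304 → take DB $14,476. Book value $89,752.
Year 4: DB = ⌊$89,752 × 125%/9⌋ = $12,465; SL = ⌊$78,652/6⌋ = $13,108 → take SL $13,108. Book value $76,644.
Year 5: DB = ⌊$76,644 × 125%/9⌋ = $10,645; SL = ⌊$65,544/5⌋ = $13,108 → take SL $13,108. Book value $63,536.
Accumulated through year 5 = $140,560 − $63,536 = $77,024.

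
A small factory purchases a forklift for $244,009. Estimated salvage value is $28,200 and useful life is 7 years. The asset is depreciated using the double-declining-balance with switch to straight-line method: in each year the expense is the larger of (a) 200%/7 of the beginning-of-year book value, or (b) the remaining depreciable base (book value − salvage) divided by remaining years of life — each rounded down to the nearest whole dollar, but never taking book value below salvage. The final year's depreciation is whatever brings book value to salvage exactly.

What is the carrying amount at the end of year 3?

Depreciable base = $244,009 − $28,200 = $215,809.
Year 1: DB = ⌊$244,009 × 200%/7⌋ = $69,716; SL = ⌊$215,809/7⌋ = $30,829 → take DB $69,716. Book value $174,293.
Year 2: DB = ⌊$174,293 × 200%/7⌋ = $49,798; SL = ⌊$146,093/6⌋ = $24,348 → take DB $49,798. Book value $124,495.
Year 3: DB = ⌊$124,495 × 200%/7⌋ = $35,570; SL = ⌊$96,295/5⌋ = $19,259 → take DB $35,570. Book value $88,925.

$88,925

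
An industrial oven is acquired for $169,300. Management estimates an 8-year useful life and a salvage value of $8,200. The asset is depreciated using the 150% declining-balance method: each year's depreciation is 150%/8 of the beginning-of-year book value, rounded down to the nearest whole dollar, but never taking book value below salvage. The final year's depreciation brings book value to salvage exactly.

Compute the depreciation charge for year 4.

Depreciable base = $169,300 − $8,200 = $161,100.
Year 1: ⌊$169,300 × 150%/8⌋ = $31,743. Book value $137,557.
Year 2: ⌊$137,557 × 150%/8⌋ = $25,791. Book value $111,766.
Year 3: ⌊$111,766 × 150%/8⌋ = $20,956. Book value $90,810.
Year 4: ⌊$90,810 × 150%/8⌋ = $17,026. Book value $73,784.

$17,026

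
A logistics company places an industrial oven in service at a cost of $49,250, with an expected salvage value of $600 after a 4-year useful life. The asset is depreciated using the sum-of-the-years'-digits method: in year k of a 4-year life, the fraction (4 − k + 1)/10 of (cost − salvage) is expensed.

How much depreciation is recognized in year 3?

$9,730

Depreciable base = $49,250 − $600 = $48,650.
Sum of the years' digits = 4+3+2+1 = 10.
Year 1: $48,650 × 4/10 = $19,460. Book value $29,790.
Year 2: $48,650 × 3/10 = $14,595. Book value $15,195.
Year 3: $48,650 × 2/10 = $9,730. Book value $5,465.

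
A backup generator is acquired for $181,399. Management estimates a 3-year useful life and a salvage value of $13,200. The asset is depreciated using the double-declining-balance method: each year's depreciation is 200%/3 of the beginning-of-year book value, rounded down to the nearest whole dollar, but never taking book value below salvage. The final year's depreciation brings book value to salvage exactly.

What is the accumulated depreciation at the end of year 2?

$161,243

Depreciable base = $181,399 − $13,200 = $168,199.
Year 1: ⌊$181,399 × 200%/3⌋ = $120,932. Book value $60,467.
Year 2: ⌊$60,467 × 200%/3⌋ = $40,311. Book value $20,156.
Accumulated through year 2 = $181,399 − $20,156 = $161,243.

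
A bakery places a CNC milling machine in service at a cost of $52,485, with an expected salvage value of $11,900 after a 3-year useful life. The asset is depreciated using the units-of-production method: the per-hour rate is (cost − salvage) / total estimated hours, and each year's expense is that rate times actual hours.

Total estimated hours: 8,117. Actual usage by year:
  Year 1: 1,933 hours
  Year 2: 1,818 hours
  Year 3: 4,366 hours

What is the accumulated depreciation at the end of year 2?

Depreciable base = $52,485 − $11,900 = $40,585.
Rate = $40,585 / 8,117 hours = $5 per hour.
Year 1: 1,933 × $5 = $9,665. Book value $42,820.
Year 2: 1,818 × $5 = $9,090. Book value $33,730.
Accumulated through year 2 = $52,485 − $33,730 = $18,755.

$18,755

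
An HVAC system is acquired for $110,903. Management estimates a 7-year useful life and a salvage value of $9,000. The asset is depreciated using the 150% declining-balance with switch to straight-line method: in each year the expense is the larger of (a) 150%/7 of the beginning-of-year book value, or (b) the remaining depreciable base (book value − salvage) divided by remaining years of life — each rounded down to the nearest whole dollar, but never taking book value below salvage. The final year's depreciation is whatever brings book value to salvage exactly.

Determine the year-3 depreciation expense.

$14,671

Depreciable base = $110,903 − $9,000 = $101,903.
Year 1: DB = ⌊$110,903 × 150%/7⌋ = $23,764; SL = ⌊$101,903/7⌋ = $14,557 → take DB $23,764. Book value $87,139.
Year 2: DB = ⌊$87,139 × 150%/7⌋ = $18,672; SL = ⌊$78,139/6⌋ = $13,023 → take DB $18,672. Book value $68,467.
Year 3: DB = ⌊$68,467 × 150%/7⌋ = $14,671; SL = ⌊$59,467/5⌋ = $11,893 → take DB $14,671. Book value $53,796.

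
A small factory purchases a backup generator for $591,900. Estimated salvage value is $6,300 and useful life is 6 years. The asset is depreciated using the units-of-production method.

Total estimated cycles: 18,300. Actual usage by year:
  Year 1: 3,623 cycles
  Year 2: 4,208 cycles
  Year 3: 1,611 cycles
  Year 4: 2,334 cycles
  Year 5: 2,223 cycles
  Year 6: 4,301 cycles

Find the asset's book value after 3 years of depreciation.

Depreciable base = $591,900 − $6,300 = $585,600.
Rate = $585,600 / 18,300 cycles = $32 per cycle.
Year 1: 3,623 × $32 = $115,936. Book value $475,964.
Year 2: 4,208 × $32 = $134,656. Book value $341,308.
Year 3: 1,611 × $32 = $51,552. Book value $289,756.

$289,756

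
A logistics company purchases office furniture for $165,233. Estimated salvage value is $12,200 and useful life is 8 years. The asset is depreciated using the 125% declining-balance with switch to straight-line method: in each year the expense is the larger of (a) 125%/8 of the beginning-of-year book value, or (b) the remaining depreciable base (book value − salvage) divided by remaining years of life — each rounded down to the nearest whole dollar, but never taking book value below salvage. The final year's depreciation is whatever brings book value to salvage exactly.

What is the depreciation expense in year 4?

$17,410

Depreciable base = $165,233 − $12,200 = $153,033.
Year 1: DB = ⌊$165,233 × 125%/8⌋ = $25,817; SL = ⌊$153,033/8⌋ = $19,129 → take DB $25,817. Book value $139,416.
Year 2: DB = ⌊$139,416 × 125%/8⌋ = $21,783; SL = ⌊$127,216/7⌋ = $18,173 → take DB $21,783. Book value $117,633.
Year 3: DB = ⌊$117,633 × 125%/8⌋ = $18,380; SL = ⌊$105,433/6⌋ = $17,572 → take DB $18,380. Book value $99,253.
Year 4: DB = ⌊$99,253 × 125%/8⌋ = $15,508; SL = ⌊$87,053/5⌋ = $17,410 → take SL $17,410. Book value $81,843.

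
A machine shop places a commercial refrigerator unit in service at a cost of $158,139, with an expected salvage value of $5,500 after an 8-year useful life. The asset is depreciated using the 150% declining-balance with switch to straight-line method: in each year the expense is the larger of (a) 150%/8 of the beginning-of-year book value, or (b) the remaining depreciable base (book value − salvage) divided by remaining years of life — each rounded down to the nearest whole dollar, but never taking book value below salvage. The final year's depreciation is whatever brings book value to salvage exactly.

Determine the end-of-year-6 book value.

$37,210

Depreciable base = $158,139 − $5,500 = $152,639.
Year 1: DB = ⌊$158,139 × 150%/8⌋ = $29,651; SL = ⌊$152,639/8⌋ = $19,079 → take DB $29,651. Book value $128,488.
Year 2: DB = ⌊$128,488 × 150%/8⌋ = $24,091; SL = ⌊$122,988/7⌋ = $17,569 → take DB $24,091. Book value $104,397.
Year 3: DB = ⌊$104,397 × 150%/8⌋ = $19,574; SL = ⌊$98,897/6⌋ = $16,482 → take DB $19,574. Book value $84,823.
Year 4: DB = ⌊$84,823 × 150%/8⌋ = $15,904; SL = ⌊$79,323/5⌋ = $15,864 → take DB $15,904. Book value $68,919.
Year 5: DB = ⌊$68,919 × 150%/8⌋ = $12,922; SL = ⌊$63,419/4⌋ = $15,854 → take SL $15,854. Book value $53,065.
Year 6: DB = ⌊$53,065 × 150%/8⌋ = $9,949; SL = ⌊$47,565/3⌋ = $15,855 → take SL $15,855. Book value $37,210.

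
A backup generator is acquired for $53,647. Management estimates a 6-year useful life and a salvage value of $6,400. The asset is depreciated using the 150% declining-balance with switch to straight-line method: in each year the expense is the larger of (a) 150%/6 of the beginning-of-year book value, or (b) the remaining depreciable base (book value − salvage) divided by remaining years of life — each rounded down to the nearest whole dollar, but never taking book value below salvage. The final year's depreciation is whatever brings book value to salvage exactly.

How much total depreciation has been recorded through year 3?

Depreciable base = $53,647 − $6,400 = $47,247.
Year 1: DB = ⌊$53,647 × 150%/6⌋ = $13,411; SL = ⌊$47,247/6⌋ = $7,874 → take DB $13,411. Book value $40,236.
Year 2: DB = ⌊$40,236 × 150%/6⌋ = $10,059; SL = ⌊$33,836/5⌋ = $6,767 → take DB $10,059. Book value $30,177.
Year 3: DB = ⌊$30,177 × 150%/6⌋ = $7,544; SL = ⌊$23,777/4⌋ = $5,944 → take DB $7,544. Book value $22,633.
Accumulated through year 3 = $53,647 − $22,633 = $31,014.

$31,014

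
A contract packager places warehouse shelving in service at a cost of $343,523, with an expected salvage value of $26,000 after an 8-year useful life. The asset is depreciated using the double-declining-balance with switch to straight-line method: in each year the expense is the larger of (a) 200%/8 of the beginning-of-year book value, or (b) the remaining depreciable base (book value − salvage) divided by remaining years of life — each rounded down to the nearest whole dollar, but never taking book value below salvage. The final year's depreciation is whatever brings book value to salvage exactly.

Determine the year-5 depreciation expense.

$27,173

Depreciable base = $343,523 − $26,000 = $317,523.
Year 1: DB = ⌊$343,523 × 200%/8⌋ = $85,880; SL = ⌊$317,523/8⌋ = $39,690 → take DB $85,880. Book value $257,643.
Year 2: DB = ⌊$257,643 × 200%/8⌋ = $64,410; SL = ⌊$231,643/7⌋ = $33,091 → take DB $64,410. Book value $193,233.
Year 3: DB = ⌊$193,233 × 200%/8⌋ = $48,308; SL = ⌊$167,233/6⌋ = $27,872 → take DB $48,308. Book value $144,925.
Year 4: DB = ⌊$144,925 × 200%/8⌋ = $36,231; SL = ⌊$118,925/5⌋ = $23,785 → take DB $36,231. Book value $108,694.
Year 5: DB = ⌊$108,694 × 200%/8⌋ = $27,173; SL = ⌊$82,694/4⌋ = $20,673 → take DB $27,173. Book value $81,521.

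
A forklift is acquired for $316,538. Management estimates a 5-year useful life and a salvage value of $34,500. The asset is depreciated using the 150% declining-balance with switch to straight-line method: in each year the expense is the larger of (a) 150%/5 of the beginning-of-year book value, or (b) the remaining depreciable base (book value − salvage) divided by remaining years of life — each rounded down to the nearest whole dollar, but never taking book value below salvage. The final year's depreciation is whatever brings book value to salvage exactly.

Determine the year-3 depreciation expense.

Depreciable base = $316,538 − $34,500 = $282,038.
Year 1: DB = ⌊$316,538 × 150%/5⌋ = $94,961; SL = ⌊$282,038/5⌋ = $56,407 → take DB $94,961. Book value $221,577.
Year 2: DB = ⌊$221,577 × 150%/5⌋ = $66,473; SL = ⌊$187,077/4⌋ = $46,769 → take DB $66,473. Book value $155,104.
Year 3: DB = ⌊$155,104 × 150%/5⌋ = $46,531; SL = ⌊$120,604/3⌋ = $40,201 → take DB $46,531. Book value $108,573.

$46,531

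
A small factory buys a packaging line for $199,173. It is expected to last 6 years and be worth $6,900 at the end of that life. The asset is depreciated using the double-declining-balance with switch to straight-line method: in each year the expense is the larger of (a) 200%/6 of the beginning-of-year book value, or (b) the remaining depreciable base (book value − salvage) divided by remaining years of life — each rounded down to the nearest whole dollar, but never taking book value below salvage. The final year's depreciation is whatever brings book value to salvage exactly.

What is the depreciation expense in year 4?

Depreciable base = $199,173 − $6,900 = $192,273.
Year 1: DB = ⌊$199,173 × 200%/6⌋ = $66,391; SL = ⌊$192,273/6⌋ = $32,045 → take DB $66,391. Book value $132,782.
Year 2: DB = ⌊$132,782 × 200%/6⌋ = $44,260; SL = ⌊$125,882/5⌋ = $25,176 → take DB $44,260. Book value $88,522.
Year 3: DB = ⌊$88,522 × 200%/6⌋ = $29,507; SL = ⌊$81,622/4⌋ = $20,405 → take DB $29,507. Book value $59,015.
Year 4: DB = ⌊$59,015 × 200%/6⌋ = $19,671; SL = ⌊$52,115/3⌋ = $17,371 → take DB $19,671. Book value $39,344.

$19,671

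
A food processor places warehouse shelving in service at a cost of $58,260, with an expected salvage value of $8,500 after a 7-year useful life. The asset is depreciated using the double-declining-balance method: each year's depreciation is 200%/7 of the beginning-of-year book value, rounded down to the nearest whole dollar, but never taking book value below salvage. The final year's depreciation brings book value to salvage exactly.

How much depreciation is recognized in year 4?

Depreciable base = $58,260 − $8,500 = $49,760.
Year 1: ⌊$58,260 × 200%/7⌋ = $16,645. Book value $41,615.
Year 2: ⌊$41,615 × 200%/7⌋ = $11,890. Book value $29,725.
Year 3: ⌊$29,725 × 200%/7⌋ = $8,492. Book value $21,233.
Year 4: ⌊$21,233 × 200%/7⌋ = $6,066. Book value $15,167.

$6,066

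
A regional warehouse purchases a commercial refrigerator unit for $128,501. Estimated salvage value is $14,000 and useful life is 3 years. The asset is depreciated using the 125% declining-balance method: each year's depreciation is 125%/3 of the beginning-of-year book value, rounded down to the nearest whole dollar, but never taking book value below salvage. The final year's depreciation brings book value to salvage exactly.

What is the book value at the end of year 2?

$43,727

Depreciable base = $128,501 − $14,000 = $114,501.
Year 1: ⌊$128,501 × 125%/3⌋ = $53,542. Book value $74,959.
Year 2: ⌊$74,959 × 125%/3⌋ = $31,232. Book value $43,727.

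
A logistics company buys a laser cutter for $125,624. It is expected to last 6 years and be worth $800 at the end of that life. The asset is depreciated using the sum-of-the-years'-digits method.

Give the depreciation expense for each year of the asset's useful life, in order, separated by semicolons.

$35,664; $29,720; $23,776; $17,832; $11,888; $5,944

Depreciable base = $125,624 − $800 = $124,824.
Sum of the years' digits = 6+5+4+3+2+1 = 21.
Year 1: $124,824 × 6/21 = $35,664. Book value $89,960.
Year 2: $124,824 × 5/21 = $29,720. Book value $60,240.
Year 3: $124,824 × 4/21 = $23,776. Book value $36,464.
Year 4: $124,824 × 3/21 = $17,832. Book value $18,632.
Year 5: $124,824 × 2/21 = $11,888. Book value $6,744.
Year 6: $124,824 × 1/21 = $5,944. Book value $800.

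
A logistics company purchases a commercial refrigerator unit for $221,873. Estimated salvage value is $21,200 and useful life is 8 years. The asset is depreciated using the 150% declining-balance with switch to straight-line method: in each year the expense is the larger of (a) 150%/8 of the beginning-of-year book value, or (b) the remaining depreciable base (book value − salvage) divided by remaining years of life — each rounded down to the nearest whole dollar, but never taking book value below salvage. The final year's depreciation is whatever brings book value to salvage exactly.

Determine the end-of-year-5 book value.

$77,821

Depreciable base = $221,873 − $21,200 = $200,673.
Year 1: DB = ⌊$221,873 × 150%/8⌋ = $41,601; SL = ⌊$200,673/8⌋ = $25,084 → take DB $41,601. Book value $180,272.
Year 2: DB = ⌊$180,272 × 150%/8⌋ = $33,801; SL = ⌊$159,072/7⌋ = $22,724 → take DB $33,801. Book value $146,471.
Year 3: DB = ⌊$146,471 × 150%/8⌋ = $27,463; SL = ⌊$125,271/6⌋ = $20,878 → take DB $27,463. Book value $119,008.
Year 4: DB = ⌊$119,008 × 150%/8⌋ = $22,314; SL = ⌊$97,808/5⌋ = $19,561 → take DB $22,314. Book value $96,694.
Year 5: DB = ⌊$96,694 × 150%/8⌋ = $18,130; SL = ⌊$75,494/4⌋ = $18,873 → take SL $18,873. Book value $77,821.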